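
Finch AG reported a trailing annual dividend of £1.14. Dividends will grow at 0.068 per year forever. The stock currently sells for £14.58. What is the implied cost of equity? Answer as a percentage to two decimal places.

15.15%

Rearranging the constant-growth DDM: r = D₁/P₀ + g.
D₁ = 1.14 × (1 + 0.068) = 1.2175.
r = 1.2175 / 14.58 + 0.068 = 0.08351 + 0.068 = 0.15151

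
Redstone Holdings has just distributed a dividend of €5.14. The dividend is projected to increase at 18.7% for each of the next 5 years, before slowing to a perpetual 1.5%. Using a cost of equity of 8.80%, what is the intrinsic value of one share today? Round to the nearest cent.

Two-stage DDM. Project D₁…D_5 at 0.187, terminal growth 0.015, discount at r = 0.088.
D_1 = 6.1012
D_2 = 7.2421
D_3 = 8.5964
D_4 = 10.2039
D_5 = 12.1120
Terminal value at t=5: TV = D_6/(r−g) = 12.2937/(0.088−0.015) = 168.4069
P₀ = 6.1012/(1+0.088)^1 + 7.2421/(1+0.088)^2 + 8.5964/(1+0.088)^3 + 10.2039/(1+0.088)^4 + 12.1120/(1+0.088)^5 + 168.4069/(1+0.088)^5 = 144.0896

€144.09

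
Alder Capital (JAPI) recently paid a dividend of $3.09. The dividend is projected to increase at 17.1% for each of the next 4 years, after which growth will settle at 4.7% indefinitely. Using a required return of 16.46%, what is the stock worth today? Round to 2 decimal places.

Two-stage DDM. Project D₁…D_4 at 0.171, terminal growth 0.047, discount at r = 0.1646.
D_1 = 3.6184
D_2 = 4.2371
D_3 = 4.9617
D_4 = 5.8101
Terminal value at t=4: TV = D_5/(r−g) = 6.0832/(0.1646−0.047) = 51.7280
P₀ = 3.6184/(1+0.1646)^1 + 4.2371/(1+0.1646)^2 + 4.9617/(1+0.1646)^3 + 5.8101/(1+0.1646)^4 + 51.7280/(1+0.1646)^4 = 40.6509

$40.65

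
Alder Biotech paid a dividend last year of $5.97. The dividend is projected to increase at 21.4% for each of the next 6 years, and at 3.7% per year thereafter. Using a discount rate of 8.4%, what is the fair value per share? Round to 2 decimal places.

Two-stage DDM. Project D₁…D_6 at 0.214, terminal growth 0.037, discount at r = 0.084.
D_1 = 7.2476
D_2 = 8.7986
D_3 = 10.6815
D_4 = 12.9673
D_5 = 15.7423
D_6 = 19.1111
Terminal value at t=6: TV = D_7/(r−g) = 19.8182/(0.084−0.037) = 421.6648
P₀ = 7.2476/(1+0.084)^1 + 8.7986/(1+0.084)^2 + 10.6815/(1+0.084)^3 + 12.9673/(1+0.084)^4 + 15.7423/(1+0.084)^5 + 19.1111/(1+0.084)^6 + 421.6648/(1+0.084)^6 = 314.1390

$314.14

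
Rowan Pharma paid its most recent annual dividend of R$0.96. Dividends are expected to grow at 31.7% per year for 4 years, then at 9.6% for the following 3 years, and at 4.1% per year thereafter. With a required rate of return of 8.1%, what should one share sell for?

R$70.33

Three-stage DDM. Project D₁…D_7; terminal Gordon value at t=7 with g = 0.041; discount at r = 0.081.
D_1 = 1.2643
D_2 = 1.6651
D_3 = 2.1929
D_4 = 2.8881
D_5 = 3.1654
D_6 = 3.4692
D_7 = 3.8023
TV_7 = 3.9582/(0.081−0.041) = 98.9548
P₀ = Σ Dₜ/(1+r)ᵗ + TV_7/(1+r)^7 = 70.3346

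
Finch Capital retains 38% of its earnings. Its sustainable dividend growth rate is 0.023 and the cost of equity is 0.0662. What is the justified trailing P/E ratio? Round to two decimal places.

14.68

Payout ratio b = 1 − 0.38 = 0.62.
Justified trailing P/E = b(1+g)/(r−g) = 0.62×(1+0.023)/(0.0662−0.023) = 14.6819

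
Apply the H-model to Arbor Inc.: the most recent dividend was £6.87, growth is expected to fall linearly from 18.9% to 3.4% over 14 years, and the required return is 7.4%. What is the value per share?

H-model: P₀ = D₀[(1+g_L) + H(g_S−g_L)]/(r−g_L), with H = 14/2 = 7.
P₀ = 6.87 × [(1+0.034) + 7×(0.189−0.034)] / (0.074−0.034)
   = 6.87 × 2.1190 / 0.04 = 363.9382

£363.94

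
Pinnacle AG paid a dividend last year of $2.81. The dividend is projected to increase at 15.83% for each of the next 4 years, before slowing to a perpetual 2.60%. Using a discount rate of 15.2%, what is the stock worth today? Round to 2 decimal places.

$34.78

Two-stage DDM. Project D₁…D_4 at 0.1583, terminal growth 0.026, discount at r = 0.152.
D_1 = 3.2548
D_2 = 3.7701
D_3 = 4.3669
D_4 = 5.0581
Terminal value at t=4: TV = D_5/(r−g) = 5.1896/(0.152−0.026) = 41.1877
P₀ = 3.2548/(1+0.152)^1 + 3.7701/(1+0.152)^2 + 4.3669/(1+0.152)^3 + 5.0581/(1+0.152)^4 + 41.1877/(1+0.152)^4 = 34.7806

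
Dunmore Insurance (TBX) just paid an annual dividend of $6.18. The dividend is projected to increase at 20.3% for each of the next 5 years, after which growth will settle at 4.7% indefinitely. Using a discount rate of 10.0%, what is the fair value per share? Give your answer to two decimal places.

$231.74

Two-stage DDM. Project D₁…D_5 at 0.203, terminal growth 0.047, discount at r = 0.1.
D_1 = 7.4345
D_2 = 8.9438
D_3 = 10.7593
D_4 = 12.9435
D_5 = 15.5710
Terminal value at t=5: TV = D_6/(r−g) = 16.3028/(0.1−0.047) = 307.6008
P₀ = 7.4345/(1+0.1)^1 + 8.9438/(1+0.1)^2 + 10.7593/(1+0.1)^3 + 12.9435/(1+0.1)^4 + 15.5710/(1+0.1)^5 + 307.6008/(1+0.1)^5 = 231.7387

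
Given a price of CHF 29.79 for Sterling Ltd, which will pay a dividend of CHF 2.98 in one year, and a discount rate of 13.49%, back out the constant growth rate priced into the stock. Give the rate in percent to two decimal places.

3.49%

From P₀ = D₁/(r − g), the implied growth is g = r − D₁/P₀.
g = 0.1349 − 2.98/29.79 = 0.1349 − 0.10003 = 0.03487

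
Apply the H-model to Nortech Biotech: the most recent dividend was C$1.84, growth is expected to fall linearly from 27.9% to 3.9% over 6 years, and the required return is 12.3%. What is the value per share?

H-model: P₀ = D₀[(1+g_L) + H(g_S−g_L)]/(r−g_L), with H = 6/2 = 3.
P₀ = 1.84 × [(1+0.039) + 3×(0.279−0.039)] / (0.123−0.039)
   = 1.84 × 1.7590 / 0.084 = 38.5305

C$38.53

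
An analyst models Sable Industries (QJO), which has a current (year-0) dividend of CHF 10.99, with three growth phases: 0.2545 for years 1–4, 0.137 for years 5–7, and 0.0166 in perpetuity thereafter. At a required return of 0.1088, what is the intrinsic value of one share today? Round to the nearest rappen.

CHF 331.34

Three-stage DDM. Project D₁…D_7; terminal Gordon value at t=7 with g = 0.0166; discount at r = 0.1088.
D_1 = 13.7870
D_2 = 17.2957
D_3 = 21.6975
D_4 = 27.2195
D_5 = 30.9486
D_6 = 35.1885
D_7 = 40.0094
TV_7 = 40.6735/(0.1088−0.0166) = 441.1446
P₀ = Σ Dₜ/(1+r)ᵗ + TV_7/(1+r)^7 = 331.3419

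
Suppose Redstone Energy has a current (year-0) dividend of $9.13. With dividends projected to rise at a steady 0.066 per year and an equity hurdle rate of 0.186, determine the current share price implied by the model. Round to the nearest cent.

Gordon growth model: P₀ = D₁/(r − g). D₁ = 9.13 × (1 + 0.066) = 9.7326.
P₀ = 9.7326 / (0.186 − 0.066) = 9.7326 / 0.12 = 81.1048

$81.10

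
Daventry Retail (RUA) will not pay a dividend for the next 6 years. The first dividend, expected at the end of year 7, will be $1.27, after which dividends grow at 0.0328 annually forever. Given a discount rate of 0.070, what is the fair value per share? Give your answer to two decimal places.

Deferred-dividend DDM. At t=6 the remaining stream is a growing perpetuity with first payment D_7 = 1.27.
V_6 = D_7/(r−g) = 1.27/(0.07−0.0328) = 34.1398
P₀ = V_6/(1+r)^6 = 34.1398/(1+0.07)^6 = 22.7488

$22.75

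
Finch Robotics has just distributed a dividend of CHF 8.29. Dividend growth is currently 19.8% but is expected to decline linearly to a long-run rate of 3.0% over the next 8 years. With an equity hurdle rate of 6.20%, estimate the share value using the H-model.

CHF 440.92

H-model: P₀ = D₀[(1+g_L) + H(g_S−g_L)]/(r−g_L), with H = 8/2 = 4.
P₀ = 8.29 × [(1+0.03) + 4×(0.198−0.03)] / (0.062−0.03)
   = 8.29 × 1.7020 / 0.032 = 440.9244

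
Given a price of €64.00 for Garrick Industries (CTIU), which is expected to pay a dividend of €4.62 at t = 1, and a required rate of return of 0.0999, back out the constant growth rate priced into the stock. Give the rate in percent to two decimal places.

2.77%

From P₀ = D₁/(r − g), the implied growth is g = r − D₁/P₀.
g = 0.0999 − 4.62/64.00 = 0.0999 − 0.07219 = 0.02771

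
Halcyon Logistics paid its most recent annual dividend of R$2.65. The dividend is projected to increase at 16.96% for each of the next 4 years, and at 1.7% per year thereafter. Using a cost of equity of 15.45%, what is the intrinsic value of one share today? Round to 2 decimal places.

R$31.60

Two-stage DDM. Project D₁…D_4 at 0.1696, terminal growth 0.017, discount at r = 0.1545.
D_1 = 3.0994
D_2 = 3.6251
D_3 = 4.2399
D_4 = 4.9590
Terminal value at t=4: TV = D_5/(r−g) = 5.0433/(0.1545−0.017) = 36.6787
P₀ = 3.0994/(1+0.1545)^1 + 3.6251/(1+0.1545)^2 + 4.2399/(1+0.1545)^3 + 4.9590/(1+0.1545)^4 + 36.6787/(1+0.1545)^4 = 31.5973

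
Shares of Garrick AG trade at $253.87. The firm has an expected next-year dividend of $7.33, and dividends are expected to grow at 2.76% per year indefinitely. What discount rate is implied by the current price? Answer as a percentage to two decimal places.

Rearranging the constant-growth DDM: r = D₁/P₀ + g.
r = 7.3300 / 253.87 + 0.0276 = 0.02887 + 0.0276 = 0.05647

5.65%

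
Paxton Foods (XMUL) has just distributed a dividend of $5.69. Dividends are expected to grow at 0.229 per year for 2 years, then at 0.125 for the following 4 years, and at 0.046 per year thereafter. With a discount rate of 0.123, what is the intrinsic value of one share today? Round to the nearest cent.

$133.66

Three-stage DDM. Project D₁…D_6; terminal Gordon value at t=6 with g = 0.046; discount at r = 0.123.
D_1 = 6.9930
D_2 = 8.5944
D_3 = 9.6687
D_4 = 10.8773
D_5 = 12.2370
D_6 = 13.7666
TV_6 = 14.3998/(0.123−0.046) = 187.0110
P₀ = Σ Dₜ/(1+r)ᵗ + TV_6/(1+r)^6 = 133.6600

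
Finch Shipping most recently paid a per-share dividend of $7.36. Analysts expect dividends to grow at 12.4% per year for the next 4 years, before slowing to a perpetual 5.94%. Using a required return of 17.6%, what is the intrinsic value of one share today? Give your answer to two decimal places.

Two-stage DDM. Project D₁…D_4 at 0.124, terminal growth 0.0594, discount at r = 0.176.
D_1 = 8.2726
D_2 = 9.2984
D_3 = 10.4515
D_4 = 11.7474
Terminal value at t=4: TV = D_5/(r−g) = 12.4452/(0.176−0.0594) = 106.7344
P₀ = 8.2726/(1+0.176)^1 + 9.2984/(1+0.176)^2 + 10.4515/(1+0.176)^3 + 11.7474/(1+0.176)^4 + 106.7344/(1+0.176)^4 = 82.1316

$82.13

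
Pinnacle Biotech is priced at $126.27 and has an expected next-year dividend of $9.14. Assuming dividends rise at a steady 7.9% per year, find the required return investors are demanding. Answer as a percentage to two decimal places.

Rearranging the constant-growth DDM: r = D₁/P₀ + g.
r = 9.1400 / 126.27 + 0.079 = 0.07238 + 0.079 = 0.15138

15.14%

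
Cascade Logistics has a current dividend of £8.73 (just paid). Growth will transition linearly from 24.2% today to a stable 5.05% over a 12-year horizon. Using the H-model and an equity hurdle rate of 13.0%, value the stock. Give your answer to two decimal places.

£241.53

H-model: P₀ = D₀[(1+g_L) + H(g_S−g_L)]/(r−g_L), with H = 12/2 = 6.
P₀ = 8.73 × [(1+0.0505) + 6×(0.242−0.0505)] / (0.13−0.0505)
   = 8.73 × 2.1995 / 0.0795 = 241.5300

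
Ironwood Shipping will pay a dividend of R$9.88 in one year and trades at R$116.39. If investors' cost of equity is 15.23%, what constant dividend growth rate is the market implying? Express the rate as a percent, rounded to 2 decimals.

6.74%

From P₀ = D₁/(r − g), the implied growth is g = r − D₁/P₀.
g = 0.1523 − 9.88/116.39 = 0.1523 − 0.08489 = 0.06741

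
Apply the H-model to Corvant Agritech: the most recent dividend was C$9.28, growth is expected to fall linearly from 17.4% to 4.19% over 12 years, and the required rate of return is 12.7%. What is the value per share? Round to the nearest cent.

H-model: P₀ = D₀[(1+g_L) + H(g_S−g_L)]/(r−g_L), with H = 12/2 = 6.
P₀ = 9.28 × [(1+0.0419) + 6×(0.174−0.0419)] / (0.127−0.0419)
   = 9.28 × 1.8345 / 0.0851 = 200.0489

C$200.05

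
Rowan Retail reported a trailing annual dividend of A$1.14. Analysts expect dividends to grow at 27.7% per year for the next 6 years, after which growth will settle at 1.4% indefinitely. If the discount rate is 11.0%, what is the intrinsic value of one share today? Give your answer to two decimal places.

A$39.41

Two-stage DDM. Project D₁…D_6 at 0.277, terminal growth 0.014, discount at r = 0.11.
D_1 = 1.4558
D_2 = 1.8590
D_3 = 2.3740
D_4 = 3.0316
D_5 = 3.8713
D_6 = 4.9437
Terminal value at t=6: TV = D_7/(r−g) = 5.0129/(0.11−0.014) = 52.2176
P₀ = 1.4558/(1+0.11)^1 + 1.8590/(1+0.11)^2 + 2.3740/(1+0.11)^3 + 3.0316/(1+0.11)^4 + 3.8713/(1+0.11)^5 + 4.9437/(1+0.11)^6 + 52.2176/(1+0.11)^6 = 39.4114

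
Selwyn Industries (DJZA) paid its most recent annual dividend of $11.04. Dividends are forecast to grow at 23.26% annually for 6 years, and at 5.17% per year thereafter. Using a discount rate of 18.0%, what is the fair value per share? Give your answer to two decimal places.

Two-stage DDM. Project D₁…D_6 at 0.2326, terminal growth 0.0517, discount at r = 0.18.
D_1 = 13.6079
D_2 = 16.7731
D_3 = 20.6745
D_4 = 25.4834
D_5 = 31.4109
D_6 = 38.7170
Terminal value at t=6: TV = D_7/(r−g) = 40.7187/(0.18−0.0517) = 317.3710
P₀ = 13.6079/(1+0.18)^1 + 16.7731/(1+0.18)^2 + 20.6745/(1+0.18)^3 + 25.4834/(1+0.18)^4 + 31.4109/(1+0.18)^5 + 38.7170/(1+0.18)^6 + 317.3710/(1+0.18)^6 = 194.9417

$194.94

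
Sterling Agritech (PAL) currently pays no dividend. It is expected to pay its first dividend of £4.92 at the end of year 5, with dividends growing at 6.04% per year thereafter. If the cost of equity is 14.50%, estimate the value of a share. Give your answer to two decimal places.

Deferred-dividend DDM. At t=4 the remaining stream is a growing perpetuity with first payment D_5 = 4.92.
V_4 = D_5/(r−g) = 4.92/(0.145−0.0604) = 58.1560
P₀ = V_4/(1+r)^4 = 58.1560/(1+0.145)^4 = 33.8355

£33.84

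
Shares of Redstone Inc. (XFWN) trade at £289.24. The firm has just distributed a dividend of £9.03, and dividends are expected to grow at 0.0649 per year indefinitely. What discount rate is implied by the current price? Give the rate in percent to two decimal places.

9.81%

Rearranging the constant-growth DDM: r = D₁/P₀ + g.
D₁ = 9.03 × (1 + 0.0649) = 9.6160.
r = 9.6160 / 289.24 + 0.0649 = 0.03325 + 0.0649 = 0.09815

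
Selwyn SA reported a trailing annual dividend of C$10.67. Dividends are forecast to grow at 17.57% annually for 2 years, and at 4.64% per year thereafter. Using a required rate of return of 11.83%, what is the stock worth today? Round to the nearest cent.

C$194.65

Two-stage DDM. Project D₁…D_2 at 0.1757, terminal growth 0.0464, discount at r = 0.1183.
D_1 = 12.5447
D_2 = 14.7488
Terminal value at t=2: TV = D_3/(r−g) = 15.4332/(0.1183−0.0464) = 214.6477
P₀ = 12.5447/(1+0.1183)^1 + 14.7488/(1+0.1183)^2 + 214.6477/(1+0.1183)^2 = 194.6476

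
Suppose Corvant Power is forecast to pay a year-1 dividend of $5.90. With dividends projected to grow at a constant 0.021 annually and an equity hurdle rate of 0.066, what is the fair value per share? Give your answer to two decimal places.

Gordon growth model: P₀ = D₁/(r − g), with D₁ = 5.90 given directly.
P₀ = 5.9000 / (0.066 − 0.021) = 5.9000 / 0.045 = 131.1111

$131.11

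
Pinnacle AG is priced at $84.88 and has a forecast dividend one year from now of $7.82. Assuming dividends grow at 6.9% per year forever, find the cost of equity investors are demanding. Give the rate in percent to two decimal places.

Rearranging the constant-growth DDM: r = D₁/P₀ + g.
r = 7.8200 / 84.88 + 0.069 = 0.09213 + 0.069 = 0.16113

16.11%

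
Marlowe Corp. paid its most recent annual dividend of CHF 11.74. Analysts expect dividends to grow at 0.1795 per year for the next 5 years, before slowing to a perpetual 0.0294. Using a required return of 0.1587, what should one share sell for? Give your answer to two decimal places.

Two-stage DDM. Project D₁…D_5 at 0.1795, terminal growth 0.0294, discount at r = 0.1587.
D_1 = 13.8473
D_2 = 16.3329
D_3 = 19.2647
D_4 = 22.7227
D_5 = 26.8014
Terminal value at t=5: TV = D_6/(r−g) = 27.5894/(0.1587−0.0294) = 213.3750
P₀ = 13.8473/(1+0.1587)^1 + 16.3329/(1+0.1587)^2 + 19.2647/(1+0.1587)^3 + 22.7227/(1+0.1587)^4 + 26.8014/(1+0.1587)^5 + 213.3750/(1+0.1587)^5 = 164.0997

CHF 164.10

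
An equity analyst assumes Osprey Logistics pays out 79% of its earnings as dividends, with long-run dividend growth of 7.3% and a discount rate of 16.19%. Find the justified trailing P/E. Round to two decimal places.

Justified trailing P/E = b(1+g)/(r−g) = 0.79×(1+0.073)/(0.1619−0.073) = 9.5351

9.54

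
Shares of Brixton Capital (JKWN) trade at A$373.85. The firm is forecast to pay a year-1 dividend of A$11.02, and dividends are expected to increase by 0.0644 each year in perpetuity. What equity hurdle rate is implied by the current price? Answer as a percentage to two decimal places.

Rearranging the constant-growth DDM: r = D₁/P₀ + g.
r = 11.0200 / 373.85 + 0.0644 = 0.02948 + 0.0644 = 0.09388

9.39%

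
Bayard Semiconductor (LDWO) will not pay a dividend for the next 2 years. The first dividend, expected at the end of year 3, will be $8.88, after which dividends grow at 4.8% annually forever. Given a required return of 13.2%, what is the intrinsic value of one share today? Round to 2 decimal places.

Deferred-dividend DDM. At t=2 the remaining stream is a growing perpetuity with first payment D_3 = 8.88.
V_2 = D_3/(r−g) = 8.88/(0.132−0.048) = 105.7143
P₀ = V_2/(1+r)^2 = 105.7143/(1+0.132)^2 = 82.4975

$82.50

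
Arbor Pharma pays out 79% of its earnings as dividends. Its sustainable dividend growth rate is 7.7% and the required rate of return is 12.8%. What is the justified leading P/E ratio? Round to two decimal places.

15.49

Justified leading P/E = b/(r−g) = 0.79/(0.128−0.077) = 15.4902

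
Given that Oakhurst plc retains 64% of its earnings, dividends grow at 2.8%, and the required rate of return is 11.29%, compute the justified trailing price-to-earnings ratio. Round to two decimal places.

4.36

Payout ratio b = 1 − 0.64 = 0.36.
Justified trailing P/E = b(1+g)/(r−g) = 0.36×(1+0.028)/(0.1129−0.028) = 4.3590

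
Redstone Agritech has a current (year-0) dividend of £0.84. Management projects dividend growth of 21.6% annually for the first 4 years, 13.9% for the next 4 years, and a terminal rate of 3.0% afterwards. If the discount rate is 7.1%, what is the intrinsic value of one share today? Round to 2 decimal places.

Three-stage DDM. Project D₁…D_8; terminal Gordon value at t=8 with g = 0.03; discount at r = 0.071.
D_1 = 1.0214
D_2 = 1.2421
D_3 = 1.5104
D_4 = 1.8366
D_5 = 2.0919
D_6 = 2.3827
D_7 = 2.7138
D_8 = 3.0911
TV_8 = 3.1838/(0.071−0.03) = 77.6536
P₀ = Σ Dₜ/(1+r)ᵗ + TV_8/(1+r)^8 = 56.0486

£56.05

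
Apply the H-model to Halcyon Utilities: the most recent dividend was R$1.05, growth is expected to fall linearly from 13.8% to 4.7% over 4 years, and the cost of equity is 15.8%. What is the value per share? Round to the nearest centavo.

R$11.63

H-model: P₀ = D₀[(1+g_L) + H(g_S−g_L)]/(r−g_L), with H = 4/2 = 2.
P₀ = 1.05 × [(1+0.047) + 2×(0.138−0.047)] / (0.158−0.047)
   = 1.05 × 1.2290 / 0.111 = 11.6257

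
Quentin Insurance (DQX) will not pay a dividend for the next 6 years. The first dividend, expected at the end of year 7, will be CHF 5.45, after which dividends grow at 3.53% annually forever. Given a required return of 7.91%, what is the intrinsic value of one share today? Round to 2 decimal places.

CHF 78.80

Deferred-dividend DDM. At t=6 the remaining stream is a growing perpetuity with first payment D_7 = 5.45.
V_6 = D_7/(r−g) = 5.45/(0.0791−0.0353) = 124.4292
P₀ = V_6/(1+r)^6 = 124.4292/(1+0.0791)^6 = 78.8047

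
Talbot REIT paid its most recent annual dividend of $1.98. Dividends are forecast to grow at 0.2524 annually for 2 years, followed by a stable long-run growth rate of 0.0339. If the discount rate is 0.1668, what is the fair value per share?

Two-stage DDM. Project D₁…D_2 at 0.2524, terminal growth 0.0339, discount at r = 0.1668.
D_1 = 2.4798
D_2 = 3.1056
Terminal value at t=2: TV = D_3/(r−g) = 3.2109/(0.1668−0.0339) = 24.1604
P₀ = 2.4798/(1+0.1668)^1 + 3.1056/(1+0.1668)^2 + 24.1604/(1+0.1668)^2 = 22.1529

$22.15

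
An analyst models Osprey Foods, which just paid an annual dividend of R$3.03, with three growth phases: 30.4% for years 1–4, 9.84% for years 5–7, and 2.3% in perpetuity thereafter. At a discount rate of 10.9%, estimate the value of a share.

R$102.46

Three-stage DDM. Project D₁…D_7; terminal Gordon value at t=7 with g = 0.023; discount at r = 0.109.
D_1 = 3.9511
D_2 = 5.1523
D_3 = 6.7185
D_4 = 8.7610
D_5 = 9.6231
D_6 = 10.5700
D_7 = 11.6101
TV_7 = 11.8771/(0.109−0.023) = 138.1057
P₀ = Σ Dₜ/(1+r)ᵗ + TV_7/(1+r)^7 = 102.4565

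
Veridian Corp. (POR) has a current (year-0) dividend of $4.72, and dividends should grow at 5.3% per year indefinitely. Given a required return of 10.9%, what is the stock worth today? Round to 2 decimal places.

Gordon growth model: P₀ = D₁/(r − g). D₁ = 4.72 × (1 + 0.053) = 4.9702.
P₀ = 4.9702 / (0.109 − 0.053) = 4.9702 / 0.056 = 88.7529

$88.75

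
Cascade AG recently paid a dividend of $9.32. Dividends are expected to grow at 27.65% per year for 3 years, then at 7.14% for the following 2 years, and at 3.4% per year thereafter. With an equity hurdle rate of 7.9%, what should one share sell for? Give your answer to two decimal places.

$419.65

Three-stage DDM. Project D₁…D_5; terminal Gordon value at t=5 with g = 0.034; discount at r = 0.079.
D_1 = 11.8970
D_2 = 15.1865
D_3 = 19.3856
D_4 = 20.7697
D_5 = 22.2526
TV_5 = 23.0092/(0.079−0.034) = 511.3163
P₀ = Σ Dₜ/(1+r)ᵗ + TV_5/(1+r)^5 = 419.6487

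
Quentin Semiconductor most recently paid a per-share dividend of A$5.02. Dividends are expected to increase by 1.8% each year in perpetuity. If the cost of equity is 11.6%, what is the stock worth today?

A$52.15

Gordon growth model: P₀ = D₁/(r − g). D₁ = 5.02 × (1 + 0.018) = 5.1104.
P₀ = 5.1104 / (0.116 − 0.018) = 5.1104 / 0.098 = 52.1465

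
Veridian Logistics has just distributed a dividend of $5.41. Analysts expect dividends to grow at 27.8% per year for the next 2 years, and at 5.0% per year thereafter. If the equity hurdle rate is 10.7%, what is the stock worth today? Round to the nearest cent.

$146.28

Two-stage DDM. Project D₁…D_2 at 0.278, terminal growth 0.05, discount at r = 0.107.
D_1 = 6.9140
D_2 = 8.8361
Terminal value at t=2: TV = D_3/(r−g) = 9.2779/(0.107−0.05) = 162.7696
P₀ = 6.9140/(1+0.107)^1 + 8.8361/(1+0.107)^2 + 162.7696/(1+0.107)^2 = 146.2807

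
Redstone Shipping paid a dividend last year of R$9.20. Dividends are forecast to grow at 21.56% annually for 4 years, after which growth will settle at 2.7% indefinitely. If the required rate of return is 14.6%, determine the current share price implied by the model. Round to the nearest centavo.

R$143.25

Two-stage DDM. Project D₁…D_4 at 0.2156, terminal growth 0.027, discount at r = 0.146.
D_1 = 11.1835
D_2 = 13.5947
D_3 = 16.5257
D_4 = 20.0886
Terminal value at t=4: TV = D_5/(r−g) = 20.6310/(0.146−0.027) = 173.3701
P₀ = 11.1835/(1+0.146)^1 + 13.5947/(1+0.146)^2 + 16.5257/(1+0.146)^3 + 20.0886/(1+0.146)^4 + 173.3701/(1+0.146)^4 = 143.2533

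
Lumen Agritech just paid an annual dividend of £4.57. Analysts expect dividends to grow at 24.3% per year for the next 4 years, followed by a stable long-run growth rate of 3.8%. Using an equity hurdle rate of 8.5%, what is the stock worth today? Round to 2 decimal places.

Two-stage DDM. Project D₁…D_4 at 0.243, terminal growth 0.038, discount at r = 0.085.
D_1 = 5.6805
D_2 = 7.0609
D_3 = 8.7767
D_4 = 10.9094
Terminal value at t=4: TV = D_5/(r−g) = 11.3240/(0.085−0.038) = 240.9352
P₀ = 5.6805/(1+0.085)^1 + 7.0609/(1+0.085)^2 + 8.7767/(1+0.085)^3 + 10.9094/(1+0.085)^4 + 240.9352/(1+0.085)^4 = 199.8293

£199.83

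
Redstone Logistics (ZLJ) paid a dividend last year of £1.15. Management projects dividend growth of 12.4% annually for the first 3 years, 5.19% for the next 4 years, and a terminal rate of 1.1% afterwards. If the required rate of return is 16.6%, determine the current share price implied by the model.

Three-stage DDM. Project D₁…D_7; terminal Gordon value at t=7 with g = 0.011; discount at r = 0.166.
D_1 = 1.2926
D_2 = 1.4529
D_3 = 1.6330
D_4 = 1.7178
D_5 = 1.8069
D_6 = 1.9007
D_7 = 1.9994
TV_7 = 2.0214/(0.166−0.011) = 13.0411
P₀ = Σ Dₜ/(1+r)ᵗ + TV_7/(1+r)^7 = 10.8645

£10.86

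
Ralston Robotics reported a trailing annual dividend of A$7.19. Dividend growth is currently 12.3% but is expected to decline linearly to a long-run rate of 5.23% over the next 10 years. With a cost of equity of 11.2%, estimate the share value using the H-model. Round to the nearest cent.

H-model: P₀ = D₀[(1+g_L) + H(g_S−g_L)]/(r−g_L), with H = 10/2 = 5.
P₀ = 7.19 × [(1+0.0523) + 5×(0.123−0.0523)] / (0.112−0.0523)
   = 7.19 × 1.4058 / 0.0597 = 169.3082

A$169.31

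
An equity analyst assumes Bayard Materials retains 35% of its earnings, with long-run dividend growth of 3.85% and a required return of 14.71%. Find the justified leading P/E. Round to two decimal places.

5.99

Payout ratio b = 1 − 0.35 = 0.65.
Justified leading P/E = b/(r−g) = 0.65/(0.1471−0.0385) = 5.9853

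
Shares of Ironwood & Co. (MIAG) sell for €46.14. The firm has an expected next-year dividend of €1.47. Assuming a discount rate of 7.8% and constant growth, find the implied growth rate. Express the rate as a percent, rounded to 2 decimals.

From P₀ = D₁/(r − g), the implied growth is g = r − D₁/P₀.
g = 0.078 − 1.47/46.14 = 0.078 − 0.03186 = 0.04614

4.61%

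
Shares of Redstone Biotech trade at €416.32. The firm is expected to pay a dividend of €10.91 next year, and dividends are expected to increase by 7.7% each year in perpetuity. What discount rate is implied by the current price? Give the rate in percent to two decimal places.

Rearranging the constant-growth DDM: r = D₁/P₀ + g.
r = 10.9100 / 416.32 + 0.077 = 0.02621 + 0.077 = 0.10321

10.32%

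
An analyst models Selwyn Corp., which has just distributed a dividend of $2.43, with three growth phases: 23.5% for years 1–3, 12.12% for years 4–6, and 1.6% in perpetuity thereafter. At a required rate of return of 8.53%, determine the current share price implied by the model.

Three-stage DDM. Project D₁…D_6; terminal Gordon value at t=6 with g = 0.016; discount at r = 0.0853.
D_1 = 3.0010
D_2 = 3.7063
D_3 = 4.5773
D_4 = 5.1320
D_5 = 5.7540
D_6 = 6.4514
TV_6 = 6.5547/(0.0853−0.016) = 94.5838
P₀ = Σ Dₜ/(1+r)ᵗ + TV_6/(1+r)^6 = 78.8393

$78.84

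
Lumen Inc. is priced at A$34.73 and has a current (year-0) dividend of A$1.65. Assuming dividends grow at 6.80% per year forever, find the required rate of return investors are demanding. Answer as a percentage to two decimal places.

11.87%

Rearranging the constant-growth DDM: r = D₁/P₀ + g.
D₁ = 1.65 × (1 + 0.068) = 1.7622.
r = 1.7622 / 34.73 + 0.068 = 0.05074 + 0.068 = 0.11874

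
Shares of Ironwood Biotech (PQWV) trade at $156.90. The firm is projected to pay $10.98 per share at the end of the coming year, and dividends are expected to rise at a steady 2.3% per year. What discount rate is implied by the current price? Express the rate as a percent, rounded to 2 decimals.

9.30%

Rearranging the constant-growth DDM: r = D₁/P₀ + g.
r = 10.9800 / 156.90 + 0.023 = 0.06998 + 0.023 = 0.09298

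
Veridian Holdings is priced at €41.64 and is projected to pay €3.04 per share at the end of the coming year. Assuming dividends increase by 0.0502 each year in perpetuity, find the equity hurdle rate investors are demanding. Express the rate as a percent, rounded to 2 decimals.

12.32%

Rearranging the constant-growth DDM: r = D₁/P₀ + g.
r = 3.0400 / 41.64 + 0.0502 = 0.07301 + 0.0502 = 0.12321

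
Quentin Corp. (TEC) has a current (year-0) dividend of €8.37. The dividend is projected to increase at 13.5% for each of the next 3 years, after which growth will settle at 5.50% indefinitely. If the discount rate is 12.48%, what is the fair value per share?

€155.55

Two-stage DDM. Project D₁…D_3 at 0.135, terminal growth 0.055, discount at r = 0.1248.
D_1 = 9.4999
D_2 = 10.7824
D_3 = 12.2381
Terminal value at t=3: TV = D_4/(r−g) = 12.9112/(0.1248−0.055) = 184.9737
P₀ = 9.4999/(1+0.1248)^1 + 10.7824/(1+0.1248)^2 + 12.2381/(1+0.1248)^3 + 184.9737/(1+0.1248)^3 = 155.5505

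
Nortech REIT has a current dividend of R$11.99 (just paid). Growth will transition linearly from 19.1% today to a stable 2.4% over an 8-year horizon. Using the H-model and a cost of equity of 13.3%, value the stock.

H-model: P₀ = D₀[(1+g_L) + H(g_S−g_L)]/(r−g_L), with H = 8/2 = 4.
P₀ = 11.99 × [(1+0.024) + 4×(0.191−0.024)] / (0.133−0.024)
   = 11.99 × 1.6920 / 0.109 = 186.1200

R$186.12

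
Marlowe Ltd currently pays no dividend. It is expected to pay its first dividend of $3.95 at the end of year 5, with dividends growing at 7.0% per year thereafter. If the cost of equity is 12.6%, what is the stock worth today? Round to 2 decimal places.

$43.88

Deferred-dividend DDM. At t=4 the remaining stream is a growing perpetuity with first payment D_5 = 3.95.
V_4 = D_5/(r−g) = 3.95/(0.126−0.07) = 70.5357
P₀ = V_4/(1+r)^4 = 70.5357/(1+0.126)^4 = 43.8789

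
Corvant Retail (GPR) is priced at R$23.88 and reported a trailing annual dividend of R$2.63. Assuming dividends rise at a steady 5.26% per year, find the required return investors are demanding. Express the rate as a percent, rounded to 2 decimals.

Rearranging the constant-growth DDM: r = D₁/P₀ + g.
D₁ = 2.63 × (1 + 0.0526) = 2.7683.
r = 2.7683 / 23.88 + 0.0526 = 0.11593 + 0.0526 = 0.16853

16.85%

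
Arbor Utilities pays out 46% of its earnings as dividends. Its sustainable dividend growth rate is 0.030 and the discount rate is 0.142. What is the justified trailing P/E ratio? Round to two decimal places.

4.23

Justified trailing P/E = b(1+g)/(r−g) = 0.46×(1+0.03)/(0.142−0.03) = 4.2304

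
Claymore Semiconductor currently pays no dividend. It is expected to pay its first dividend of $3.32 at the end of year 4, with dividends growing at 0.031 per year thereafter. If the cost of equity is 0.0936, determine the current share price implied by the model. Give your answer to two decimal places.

$40.55

Deferred-dividend DDM. At t=3 the remaining stream is a growing perpetuity with first payment D_4 = 3.32.
V_3 = D_4/(r−g) = 3.32/(0.0936−0.031) = 53.0351
P₀ = V_3/(1+r)^3 = 53.0351/(1+0.0936)^3 = 40.5498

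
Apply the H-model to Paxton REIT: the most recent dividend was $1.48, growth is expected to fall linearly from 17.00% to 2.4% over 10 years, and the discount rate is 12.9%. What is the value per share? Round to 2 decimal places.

$24.72

H-model: P₀ = D₀[(1+g_L) + H(g_S−g_L)]/(r−g_L), with H = 10/2 = 5.
P₀ = 1.48 × [(1+0.024) + 5×(0.17−0.024)] / (0.129−0.024)
   = 1.48 × 1.7540 / 0.105 = 24.7230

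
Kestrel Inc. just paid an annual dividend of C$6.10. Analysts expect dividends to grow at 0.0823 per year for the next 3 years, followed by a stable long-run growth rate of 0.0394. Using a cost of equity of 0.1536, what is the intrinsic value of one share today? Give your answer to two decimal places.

Two-stage DDM. Project D₁…D_3 at 0.0823, terminal growth 0.0394, discount at r = 0.1536.
D_1 = 6.6020
D_2 = 7.1454
D_3 = 7.7334
Terminal value at t=3: TV = D_4/(r−g) = 8.0381/(0.1536−0.0394) = 70.3865
P₀ = 6.6020/(1+0.1536)^1 + 7.1454/(1+0.1536)^2 + 7.7334/(1+0.1536)^3 + 70.3865/(1+0.1536)^3 = 61.9780

C$61.98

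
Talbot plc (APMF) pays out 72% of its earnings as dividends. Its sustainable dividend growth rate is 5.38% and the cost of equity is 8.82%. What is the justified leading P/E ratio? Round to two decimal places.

20.93

Justified leading P/E = b/(r−g) = 0.72/(0.0882−0.0538) = 20.9302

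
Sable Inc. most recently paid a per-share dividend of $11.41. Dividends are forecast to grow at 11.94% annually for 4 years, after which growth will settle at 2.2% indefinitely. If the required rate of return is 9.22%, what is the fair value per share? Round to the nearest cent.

Two-stage DDM. Project D₁…D_4 at 0.1194, terminal growth 0.022, discount at r = 0.0922.
D_1 = 12.7724
D_2 = 14.2974
D_3 = 16.0045
D_4 = 17.9154
Terminal value at t=4: TV = D_5/(r−g) = 18.3096/(0.0922−0.022) = 260.8198
P₀ = 12.7724/(1+0.0922)^1 + 14.2974/(1+0.0922)^2 + 16.0045/(1+0.0922)^3 + 17.9154/(1+0.0922)^4 + 260.8198/(1+0.0922)^4 = 231.8403

$231.84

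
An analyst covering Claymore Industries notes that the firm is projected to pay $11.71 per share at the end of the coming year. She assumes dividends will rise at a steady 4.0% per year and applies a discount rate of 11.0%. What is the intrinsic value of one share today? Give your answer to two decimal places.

Gordon growth model: P₀ = D₁/(r − g), with D₁ = 11.71 given directly.
P₀ = 11.7100 / (0.11 − 0.04) = 11.7100 / 0.07 = 167.2857

$167.29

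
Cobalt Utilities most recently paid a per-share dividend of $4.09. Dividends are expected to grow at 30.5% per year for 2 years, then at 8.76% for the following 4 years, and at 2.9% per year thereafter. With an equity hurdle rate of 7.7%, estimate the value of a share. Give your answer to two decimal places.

$169.45

Three-stage DDM. Project D₁…D_6; terminal Gordon value at t=6 with g = 0.029; discount at r = 0.077.
D_1 = 5.3374
D_2 = 6.9654
D_3 = 7.5755
D_4 = 8.2392
D_5 = 8.9609
D_6 = 9.7459
TV_6 = 10.0285/(0.077−0.029) = 208.9273
P₀ = Σ Dₜ/(1+r)ᵗ + TV_6/(1+r)^6 = 169.4532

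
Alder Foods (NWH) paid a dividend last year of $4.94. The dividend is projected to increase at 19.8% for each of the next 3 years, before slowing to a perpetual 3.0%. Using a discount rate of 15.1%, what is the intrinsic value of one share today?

Two-stage DDM. Project D₁…D_3 at 0.198, terminal growth 0.03, discount at r = 0.151.
D_1 = 5.9181
D_2 = 7.0899
D_3 = 8.4937
Terminal value at t=3: TV = D_4/(r−g) = 8.7485/(0.151−0.03) = 72.3018
P₀ = 5.9181/(1+0.151)^1 + 7.0899/(1+0.151)^2 + 8.4937/(1+0.151)^3 + 72.3018/(1+0.151)^3 = 63.4794

$63.48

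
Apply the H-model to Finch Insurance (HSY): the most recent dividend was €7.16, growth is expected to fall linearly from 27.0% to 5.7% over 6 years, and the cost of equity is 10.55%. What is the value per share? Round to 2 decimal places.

H-model: P₀ = D₀[(1+g_L) + H(g_S−g_L)]/(r−g_L), with H = 6/2 = 3.
P₀ = 7.16 × [(1+0.057) + 3×(0.27−0.057)] / (0.1055−0.057)
   = 7.16 × 1.6960 / 0.0485 = 250.3786

€250.38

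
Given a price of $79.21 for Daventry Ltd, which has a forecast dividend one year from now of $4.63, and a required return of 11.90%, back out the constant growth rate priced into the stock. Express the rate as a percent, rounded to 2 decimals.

From P₀ = D₁/(r − g), the implied growth is g = r − D₁/P₀.
g = 0.119 − 4.63/79.21 = 0.119 − 0.05845 = 0.06055

6.05%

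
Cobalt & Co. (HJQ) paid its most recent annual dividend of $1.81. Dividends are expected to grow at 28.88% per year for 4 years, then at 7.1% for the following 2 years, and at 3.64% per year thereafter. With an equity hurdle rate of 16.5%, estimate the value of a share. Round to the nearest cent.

$32.63

Three-stage DDM. Project D₁…D_6; terminal Gordon value at t=6 with g = 0.0364; discount at r = 0.165.
D_1 = 2.3327
D_2 = 3.0064
D_3 = 3.8747
D_4 = 4.9937
D_5 = 5.3482
D_6 = 5.7280
TV_6 = 5.9365/(0.165−0.0364) = 46.1622
P₀ = Σ Dₜ/(1+r)ᵗ + TV_6/(1+r)^6 = 32.6264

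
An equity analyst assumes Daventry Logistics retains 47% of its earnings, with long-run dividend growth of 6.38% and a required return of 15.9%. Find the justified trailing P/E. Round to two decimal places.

5.92

Payout ratio b = 1 − 0.47 = 0.53.
Justified trailing P/E = b(1+g)/(r−g) = 0.53×(1+0.0638)/(0.159−0.0638) = 5.9224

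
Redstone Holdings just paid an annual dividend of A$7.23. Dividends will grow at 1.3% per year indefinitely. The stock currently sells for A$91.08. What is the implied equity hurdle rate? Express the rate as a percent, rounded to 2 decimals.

9.34%

Rearranging the constant-growth DDM: r = D₁/P₀ + g.
D₁ = 7.23 × (1 + 0.013) = 7.3240.
r = 7.3240 / 91.08 + 0.013 = 0.08041 + 0.013 = 0.09341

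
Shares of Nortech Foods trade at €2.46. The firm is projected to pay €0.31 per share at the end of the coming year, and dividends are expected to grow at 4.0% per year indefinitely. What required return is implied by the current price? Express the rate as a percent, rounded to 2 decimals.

Rearranging the constant-growth DDM: r = D₁/P₀ + g.
r = 0.3100 / 2.46 + 0.04 = 0.12602 + 0.04 = 0.16602

16.60%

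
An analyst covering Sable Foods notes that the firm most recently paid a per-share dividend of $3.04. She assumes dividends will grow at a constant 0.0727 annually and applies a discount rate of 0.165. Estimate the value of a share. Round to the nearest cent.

$35.33

Gordon growth model: P₀ = D₁/(r − g). D₁ = 3.04 × (1 + 0.0727) = 3.2610.
P₀ = 3.2610 / (0.165 − 0.0727) = 3.2610 / 0.0923 = 35.3305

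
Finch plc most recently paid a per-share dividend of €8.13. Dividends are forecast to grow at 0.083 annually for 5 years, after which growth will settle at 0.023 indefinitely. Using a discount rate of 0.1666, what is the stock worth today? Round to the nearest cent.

€72.64

Two-stage DDM. Project D₁…D_5 at 0.083, terminal growth 0.023, discount at r = 0.1666.
D_1 = 8.8048
D_2 = 9.5356
D_3 = 10.3270
D_4 = 11.1842
D_5 = 12.1125
Terminal value at t=5: TV = D_6/(r−g) = 12.3911/(0.1666−0.023) = 86.2887
P₀ = 8.8048/(1+0.1666)^1 + 9.5356/(1+0.1666)^2 + 10.3270/(1+0.1666)^3 + 11.1842/(1+0.1666)^4 + 12.1125/(1+0.1666)^5 + 86.2887/(1+0.1666)^5 = 72.6364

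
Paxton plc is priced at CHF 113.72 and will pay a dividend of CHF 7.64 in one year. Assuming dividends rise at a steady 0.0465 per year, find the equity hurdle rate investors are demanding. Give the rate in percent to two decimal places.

11.37%

Rearranging the constant-growth DDM: r = D₁/P₀ + g.
r = 7.6400 / 113.72 + 0.0465 = 0.06718 + 0.0465 = 0.11368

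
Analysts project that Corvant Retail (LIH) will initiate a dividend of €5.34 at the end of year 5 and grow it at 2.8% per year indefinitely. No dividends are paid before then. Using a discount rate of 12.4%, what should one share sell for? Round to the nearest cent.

€34.85

Deferred-dividend DDM. At t=4 the remaining stream is a growing perpetuity with first payment D_5 = 5.34.
V_4 = D_5/(r−g) = 5.34/(0.124−0.028) = 55.6250
P₀ = V_4/(1+r)^4 = 55.6250/(1+0.124)^4 = 34.8502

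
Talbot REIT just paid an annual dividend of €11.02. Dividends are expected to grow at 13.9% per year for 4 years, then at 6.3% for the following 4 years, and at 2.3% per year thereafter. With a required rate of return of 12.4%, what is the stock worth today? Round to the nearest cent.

Three-stage DDM. Project D₁…D_8; terminal Gordon value at t=8 with g = 0.023; discount at r = 0.124.
D_1 = 12.5518
D_2 = 14.2965
D_3 = 16.2837
D_4 = 18.5471
D_5 = 19.7156
D_6 = 20.9577
D_7 = 22.2780
D_8 = 23.6815
TV_8 = 24.2262/(0.124−0.023) = 239.8633
P₀ = Σ Dₜ/(1+r)ᵗ + TV_8/(1+r)^8 = 180.2305

€180.23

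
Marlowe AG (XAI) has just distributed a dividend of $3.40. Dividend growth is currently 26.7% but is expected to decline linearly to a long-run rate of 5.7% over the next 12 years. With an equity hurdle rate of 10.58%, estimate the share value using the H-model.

$161.43

H-model: P₀ = D₀[(1+g_L) + H(g_S−g_L)]/(r−g_L), with H = 12/2 = 6.
P₀ = 3.40 × [(1+0.057) + 6×(0.267−0.057)] / (0.1058−0.057)
   = 3.40 × 2.3170 / 0.0488 = 161.4303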